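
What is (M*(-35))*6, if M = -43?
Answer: 9030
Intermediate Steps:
(M*(-35))*6 = -43*(-35)*6 = 1505*6 = 9030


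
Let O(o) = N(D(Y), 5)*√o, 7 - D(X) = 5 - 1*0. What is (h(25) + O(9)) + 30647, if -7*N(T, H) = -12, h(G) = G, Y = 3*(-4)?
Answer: 214740/7 ≈ 30677.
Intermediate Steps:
Y = -12
D(X) = 2 (D(X) = 7 - (5 - 1*0) = 7 - (5 + 0) = 7 - 1*5 = 7 - 5 = 2)
N(T, H) = 12/7 (N(T, H) = -⅐*(-12) = 12/7)
O(o) = 12*√o/7
(h(25) + O(9)) + 30647 = (25 + 12*√9/7) + 30647 = (25 + (12/7)*3) + 30647 = (25 + 36/7) + 30647 = 211/7 + 30647 = 214740/7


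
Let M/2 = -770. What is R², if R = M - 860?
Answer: 5760000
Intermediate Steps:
M = -1540 (M = 2*(-770) = -1540)
R = -2400 (R = -1540 - 860 = -2400)
R² = (-2400)² = 5760000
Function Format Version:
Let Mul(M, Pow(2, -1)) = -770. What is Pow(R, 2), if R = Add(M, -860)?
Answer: 5760000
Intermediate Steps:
M = -1540 (M = Mul(2, -770) = -1540)
R = -2400 (R = Add(-1540, -860) = -2400)
Pow(R, 2) = Pow(-2400, 2) = 5760000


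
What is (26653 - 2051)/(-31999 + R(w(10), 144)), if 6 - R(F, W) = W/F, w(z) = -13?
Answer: -319826/415765 ≈ -0.76925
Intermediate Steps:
R(F, W) = 6 - W/F
(26653 - 2051)/(-31999 + R(w(10), 144)) = (26653 - 2051)/(-31999 + (6 - 1*144/(-13))) = 24602/(-31999 + (6 - 1*144*(-1/13))) = 24602/(-31999 + (6 + 144/13)) = 24602/(-31999 + 222/13) = 24602/(-415765/13) = 24602*(-13/415765) = -319826/415765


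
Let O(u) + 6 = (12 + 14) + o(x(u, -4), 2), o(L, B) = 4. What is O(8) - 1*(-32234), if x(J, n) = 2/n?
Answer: 32258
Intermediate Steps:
O(u) = 24 (O(u) = -6 + ((12 + 14) + 4) = -6 + (26 + 4) = -6 + 30 = 24)
O(8) - 1*(-32234) = 24 - 1*(-32234) = 24 + 32234 = 32258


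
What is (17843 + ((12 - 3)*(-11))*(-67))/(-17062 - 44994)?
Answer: -6119/15514 ≈ -0.39442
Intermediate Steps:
(17843 + ((12 - 3)*(-11))*(-67))/(-17062 - 44994) = (17843 + (9*(-11))*(-67))/(-62056) = (17843 - 99*(-67))*(-1/62056) = (17843 + 6633)*(-1/62056) = 24476*(-1/62056) = -6119/15514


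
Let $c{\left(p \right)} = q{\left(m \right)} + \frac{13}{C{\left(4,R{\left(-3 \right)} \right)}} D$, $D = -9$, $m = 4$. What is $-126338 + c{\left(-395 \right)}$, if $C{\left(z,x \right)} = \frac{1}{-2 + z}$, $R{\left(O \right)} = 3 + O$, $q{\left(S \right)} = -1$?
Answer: $-126573$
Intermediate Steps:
$c{\left(p \right)} = -235$ ($c{\left(p \right)} = -1 + \frac{13}{\frac{1}{-2 + 4}} \left(-9\right) = -1 + \frac{13}{\frac{1}{2}} \left(-9\right) = -1 + 13 \frac{1}{\frac{1}{2}} \left(-9\right) = -1 + 13 \cdot 2 \left(-9\right) = -1 + 26 \left(-9\right) = -1 - 234 = -235$)
$-126338 + c{\left(-395 \right)} = -126338 - 235 = -126573$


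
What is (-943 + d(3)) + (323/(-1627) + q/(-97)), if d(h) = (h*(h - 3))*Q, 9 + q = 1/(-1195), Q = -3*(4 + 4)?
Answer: -177863804348/188593705 ≈ -943.11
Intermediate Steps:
Q = -24 (Q = -3*8 = -24)
q = -10756/1195 (q = -9 + 1/(-1195) = -9 + 1*(-1/1195) = -9 - 1/1195 = -10756/1195 ≈ -9.0008)
d(h) = -24*h*(-3 + h) (d(h) = (h*(h - 3))*(-24) = (h*(-3 + h))*(-24) = -24*h*(-3 + h))
(-943 + d(3)) + (323/(-1627) + q/(-97)) = (-943 + 24*3*(3 - 1*3)) + (323/(-1627) - 10756/1195/(-97)) = (-943 + 24*3*(3 - 3)) + (323*(-1/1627) - 10756/1195*(-1/97)) = (-943 + 24*3*0) + (-323/1627 + 10756/115915) = (-943 + 0) - 19940533/188593705 = -943 - 19940533/188593705 = -177863804348/188593705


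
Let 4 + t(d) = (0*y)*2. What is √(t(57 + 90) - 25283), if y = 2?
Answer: I*√25287 ≈ 159.02*I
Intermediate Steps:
t(d) = -4 (t(d) = -4 + (0*2)*2 = -4 + 0*2 = -4 + 0 = -4)
√(t(57 + 90) - 25283) = √(-4 - 25283) = √(-25287) = I*√25287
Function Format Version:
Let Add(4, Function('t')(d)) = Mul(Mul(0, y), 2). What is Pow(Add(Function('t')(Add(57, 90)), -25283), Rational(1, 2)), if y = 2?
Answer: Mul(I, Pow(25287, Rational(1, 2))) ≈ Mul(159.02, I)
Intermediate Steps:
Function('t')(d) = -4 (Function('t')(d) = Add(-4, Mul(Mul(0, 2), 2)) = Add(-4, Mul(0, 2)) = Add(-4, 0) = -4)
Pow(Add(Function('t')(Add(57, 90)), -25283), Rational(1, 2)) = Pow(Add(-4, -25283), Rational(1, 2)) = Pow(-25287, Rational(1, 2)) = Mul(I, Pow(25287, Rational(1, 2)))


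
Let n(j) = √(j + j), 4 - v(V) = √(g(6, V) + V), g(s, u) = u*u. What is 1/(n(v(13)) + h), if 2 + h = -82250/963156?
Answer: -1/(1004281/481578 - √2*√(4 - √182)) ≈ -0.089386 - 0.18674*I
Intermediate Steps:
g(s, u) = u²
v(V) = 4 - √(V + V²) (v(V) = 4 - √(V² + V) = 4 - √(V + V²))
h = -1004281/481578 (h = -2 - 82250/963156 = -2 - 82250*1/963156 = -2 - 41125/481578 = -1004281/481578 ≈ -2.0854)
n(j) = √2*√j (n(j) = √(2*j) = √2*√j)
1/(n(v(13)) + h) = 1/(√2*√(4 - √(13*(1 + 13))) - 1004281/481578) = 1/(√2*√(4 - √(13*14)) - 1004281/481578) = 1/(√2*√(4 - √182) - 1004281/481578) = 1/(-1004281/481578 + √2*√(4 - √182))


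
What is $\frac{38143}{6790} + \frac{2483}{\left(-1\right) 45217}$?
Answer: $\frac{243978923}{43860490} \approx 5.5626$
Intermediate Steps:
$\frac{38143}{6790} + \frac{2483}{\left(-1\right) 45217} = 38143 \cdot \frac{1}{6790} + \frac{2483}{-45217} = \frac{5449}{970} + 2483 \left(- \frac{1}{45217}\right) = \frac{5449}{970} - \frac{2483}{45217} = \frac{243978923}{43860490}$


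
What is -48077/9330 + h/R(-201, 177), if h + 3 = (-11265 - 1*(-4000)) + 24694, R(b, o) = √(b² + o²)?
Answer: -48077/9330 + 8713*√7970/11955 ≈ 59.912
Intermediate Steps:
h = 17426 (h = -3 + ((-11265 - 1*(-4000)) + 24694) = -3 + ((-11265 + 4000) + 24694) = -3 + (-7265 + 24694) = -3 + 17429 = 17426)
-48077/9330 + h/R(-201, 177) = -48077/9330 + 17426/(√((-201)² + 177²)) = -48077*1/9330 + 17426/(√(40401 + 31329)) = -48077/9330 + 17426/(√71730) = -48077/9330 + 17426/((3*√7970)) = -48077/9330 + 17426*(√7970/23910) = -48077/9330 + 8713*√7970/11955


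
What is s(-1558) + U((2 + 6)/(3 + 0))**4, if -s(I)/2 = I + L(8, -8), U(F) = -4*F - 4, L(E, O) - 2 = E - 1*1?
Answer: 3999034/81 ≈ 49371.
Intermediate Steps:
L(E, O) = 1 + E (L(E, O) = 2 + (E - 1*1) = 2 + (E - 1) = 2 + (-1 + E) = 1 + E)
U(F) = -4 - 4*F
s(I) = -18 - 2*I (s(I) = -2*(I + (1 + 8)) = -2*(I + 9) = -2*(9 + I) = -18 - 2*I)
s(-1558) + U((2 + 6)/(3 + 0))**4 = (-18 - 2*(-1558)) + (-4 - 4*(2 + 6)/(3 + 0))**4 = (-18 + 3116) + (-4 - 32/3)**4 = 3098 + (-4 - 32/3)**4 = 3098 + (-44/3)**4 = 3098 + 3748096/81 = 3999034/81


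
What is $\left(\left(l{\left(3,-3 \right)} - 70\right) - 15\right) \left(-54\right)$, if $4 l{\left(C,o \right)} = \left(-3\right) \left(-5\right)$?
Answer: $\frac{8775}{2} \approx 4387.5$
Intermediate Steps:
$l{\left(C,o \right)} = \frac{15}{4}$ ($l{\left(C,o \right)} = \frac{\left(-3\right) \left(-5\right)}{4} = \frac{1}{4} \cdot 15 = \frac{15}{4}$)
$\left(\left(l{\left(3,-3 \right)} - 70\right) - 15\right) \left(-54\right) = \left(\left(\frac{15}{4} - 70\right) - 15\right) \left(-54\right) = \left(- \frac{265}{4} - 15\right) \left(-54\right) = \left(- \frac{325}{4}\right) \left(-54\right) = \frac{8775}{2}$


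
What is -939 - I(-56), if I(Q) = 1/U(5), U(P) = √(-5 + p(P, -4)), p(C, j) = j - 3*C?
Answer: -939 + I*√6/12 ≈ -939.0 + 0.20412*I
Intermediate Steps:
U(P) = √(-9 - 3*P) (U(P) = √(-5 + (-4 - 3*P)) = √(-9 - 3*P))
I(Q) = -I*√6/12 (I(Q) = 1/(√(-9 - 3*5)) = 1/(√(-9 - 15)) = 1/(√(-24)) = 1/(2*I*√6) = -I*√6/12)
-939 - I(-56) = -939 - (-1)*I*√6/12 = -939 + I*√6/12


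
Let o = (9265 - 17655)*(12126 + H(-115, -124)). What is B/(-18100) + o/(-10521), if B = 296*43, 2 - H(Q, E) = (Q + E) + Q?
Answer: 473842531678/47607525 ≈ 9953.1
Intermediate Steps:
H(Q, E) = 2 - E - 2*Q (H(Q, E) = 2 - ((Q + E) + Q) = 2 - ((E + Q) + Q) = 2 - (E + 2*Q) = 2 + (-E - 2*Q) = 2 - E - 2*Q)
B = 12728
o = -104723980 (o = (9265 - 17655)*(12126 + (2 - 1*(-124) - 2*(-115))) = -8390*(12126 + (2 + 124 + 230)) = -8390*(12126 + 356) = -8390*12482 = -104723980)
B/(-18100) + o/(-10521) = 12728/(-18100) - 104723980/(-10521) = 12728*(-1/18100) - 104723980*(-1/10521) = -3182/4525 + 104723980/10521 = 473842531678/47607525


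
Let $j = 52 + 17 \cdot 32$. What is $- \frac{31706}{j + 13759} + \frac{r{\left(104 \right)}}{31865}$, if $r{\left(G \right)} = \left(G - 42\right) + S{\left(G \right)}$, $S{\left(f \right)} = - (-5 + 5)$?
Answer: $- \frac{201884336}{91484415} \approx -2.2068$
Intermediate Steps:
$j = 596$ ($j = 52 + 544 = 596$)
$S{\left(f \right)} = 0$ ($S{\left(f \right)} = \left(-1\right) 0 = 0$)
$r{\left(G \right)} = -42 + G$ ($r{\left(G \right)} = \left(G - 42\right) + 0 = \left(-42 + G\right) + 0 = -42 + G$)
$- \frac{31706}{j + 13759} + \frac{r{\left(104 \right)}}{31865} = - \frac{31706}{596 + 13759} + \frac{-42 + 104}{31865} = - \frac{31706}{14355} + 62 \cdot \frac{1}{31865} = \left(-31706\right) \frac{1}{14355} + \frac{62}{31865} = - \frac{31706}{14355} + \frac{62}{31865} = - \frac{201884336}{91484415}$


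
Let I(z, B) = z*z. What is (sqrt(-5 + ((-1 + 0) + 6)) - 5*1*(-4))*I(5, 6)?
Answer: 500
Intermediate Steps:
I(z, B) = z**2
(sqrt(-5 + ((-1 + 0) + 6)) - 5*1*(-4))*I(5, 6) = (sqrt(-5 + ((-1 + 0) + 6)) - 5*1*(-4))*5**2 = (sqrt(-5 + (-1 + 6)) - 5*(-4))*25 = (sqrt(-5 + 5) + 20)*25 = (sqrt(0) + 20)*25 = (0 + 20)*25 = 20*25 = 500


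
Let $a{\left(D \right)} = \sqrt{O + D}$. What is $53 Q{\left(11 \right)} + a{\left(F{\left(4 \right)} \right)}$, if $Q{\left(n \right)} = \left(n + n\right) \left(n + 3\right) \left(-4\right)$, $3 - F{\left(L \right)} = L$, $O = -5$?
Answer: $-65296 + i \sqrt{6} \approx -65296.0 + 2.4495 i$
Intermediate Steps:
$F{\left(L \right)} = 3 - L$
$Q{\left(n \right)} = - 8 n \left(3 + n\right)$ ($Q{\left(n \right)} = 2 n \left(3 + n\right) \left(-4\right) = - 8 n \left(3 + n\right)$)
$a{\left(D \right)} = \sqrt{-5 + D}$
$53 Q{\left(11 \right)} + a{\left(F{\left(4 \right)} \right)} = 53 \left(\left(-8\right) 11 \left(3 + 11\right)\right) + \sqrt{-5 + \left(3 - 4\right)} = 53 \left(\left(-8\right) 11 \cdot 14\right) + \sqrt{-5 + \left(3 - 4\right)} = 53 \left(-1232\right) + \sqrt{-5 - 1} = -65296 + \sqrt{-6} = -65296 + i \sqrt{6}$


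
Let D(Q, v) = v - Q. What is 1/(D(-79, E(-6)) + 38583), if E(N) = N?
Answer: 1/38656 ≈ 2.5869e-5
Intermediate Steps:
1/(D(-79, E(-6)) + 38583) = 1/((-6 - 1*(-79)) + 38583) = 1/((-6 + 79) + 38583) = 1/(73 + 38583) = 1/38656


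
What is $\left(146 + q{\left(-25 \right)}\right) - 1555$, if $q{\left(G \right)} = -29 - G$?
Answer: $-1413$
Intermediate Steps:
$\left(146 + q{\left(-25 \right)}\right) - 1555 = \left(146 - 4\right) - 1555 = 142 - 1555 = -1413$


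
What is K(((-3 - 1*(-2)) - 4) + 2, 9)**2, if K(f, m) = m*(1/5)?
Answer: 81/25 ≈ 3.2400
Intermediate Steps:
K(f, m) = m/5 (K(f, m) = m*(1*(1/5)) = m*(1/5) = m/5)
K(((-3 - 1*(-2)) - 4) + 2, 9)**2 = ((1/5)*9)**2 = (9/5)**2 = 81/25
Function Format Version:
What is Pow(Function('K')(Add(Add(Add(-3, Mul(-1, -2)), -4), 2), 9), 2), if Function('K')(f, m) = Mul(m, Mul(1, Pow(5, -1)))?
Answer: Rational(81, 25) ≈ 3.2400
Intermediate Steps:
Function('K')(f, m) = Mul(Rational(1, 5), m) (Function('K')(f, m) = Mul(m, Mul(1, Rational(1, 5))) = Mul(m, Rational(1, 5)) = Mul(Rational(1, 5), m))
Pow(Function('K')(Add(Add(Add(-3, Mul(-1, -2)), -4), 2), 9), 2) = Pow(Mul(Rational(1, 5), 9), 2) = Pow(Rational(9, 5), 2) = Rational(81, 25)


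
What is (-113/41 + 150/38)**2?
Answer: 861184/606841 ≈ 1.4191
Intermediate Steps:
(-113/41 + 150/38)**2 = (-113*1/41 + 150*(1/38))**2 = (-113/41 + 75/19)**2 = (928/779)**2 = 861184/606841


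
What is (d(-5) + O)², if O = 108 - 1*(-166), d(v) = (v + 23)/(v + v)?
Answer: 1852321/25 ≈ 74093.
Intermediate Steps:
d(v) = (23 + v)/(2*v) (d(v) = (23 + v)/((2*v)) = (23 + v)*(1/(2*v)) = (23 + v)/(2*v))
O = 274 (O = 108 + 166 = 274)
(d(-5) + O)² = ((½)*(23 - 5)/(-5) + 274)² = ((½)*(-⅕)*18 + 274)² = (-9/5 + 274)² = (1361/5)² = 1852321/25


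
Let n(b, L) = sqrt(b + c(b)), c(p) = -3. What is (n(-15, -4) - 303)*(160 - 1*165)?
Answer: 1515 - 15*I*sqrt(2) ≈ 1515.0 - 21.213*I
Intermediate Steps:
n(b, L) = sqrt(-3 + b) (n(b, L) = sqrt(b - 3) = sqrt(-3 + b))
(n(-15, -4) - 303)*(160 - 1*165) = (sqrt(-3 - 15) - 303)*(160 - 1*165) = (sqrt(-18) - 303)*(160 - 165) = (3*I*sqrt(2) - 303)*(-5) = (-303 + 3*I*sqrt(2))*(-5) = 1515 - 15*I*sqrt(2)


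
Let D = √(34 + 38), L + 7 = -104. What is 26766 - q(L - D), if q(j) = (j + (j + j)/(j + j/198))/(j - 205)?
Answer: 132871512399/4964254 - 123573*√2/9928508 ≈ 26766.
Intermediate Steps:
L = -111 (L = -7 - 104 = -111)
D = 6*√2 (D = √72 = 6*√2 ≈ 8.4853)
q(j) = (396/199 + j)/(-205 + j) (q(j) = (j + (2*j)/(j + j*(1/198)))/(-205 + j) = (j + (2*j)/(j + j/198))/(-205 + j) = (j + (2*j)/((199*j/198)))/(-205 + j) = (j + (2*j)*(198/(199*j)))/(-205 + j) = (j + 396/199)/(-205 + j) = (396/199 + j)/(-205 + j))
26766 - q(L - D) = 26766 - (396/199 + (-111 - 6*√2))/(-205 + (-111 - 6*√2)) = 26766 - (-21693/199 - 6*√2)/(-316 - 6*√2)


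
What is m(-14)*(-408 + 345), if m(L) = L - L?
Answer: 0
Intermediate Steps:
m(L) = 0
m(-14)*(-408 + 345) = 0*(-408 + 345) = 0*(-63) = 0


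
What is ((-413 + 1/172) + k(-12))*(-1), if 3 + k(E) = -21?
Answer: 75163/172 ≈ 436.99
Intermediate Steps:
k(E) = -24 (k(E) = -3 - 21 = -24)
((-413 + 1/172) + k(-12))*(-1) = ((-413 + 1/172) - 24)*(-1) = (-71035/172 - 24)*(-1) = -75163/172*(-1) = 75163/172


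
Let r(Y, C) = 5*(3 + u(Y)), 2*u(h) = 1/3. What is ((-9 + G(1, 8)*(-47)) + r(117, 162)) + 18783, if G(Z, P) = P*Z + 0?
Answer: 110483/6 ≈ 18414.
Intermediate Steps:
u(h) = ⅙ (u(h) = (½)/3 = (½)*(⅓) = ⅙)
r(Y, C) = 95/6 (r(Y, C) = 5*(3 + ⅙) = 5*(19/6) = 95/6)
G(Z, P) = P*Z
((-9 + G(1, 8)*(-47)) + r(117, 162)) + 18783 = ((-9 + (8*1)*(-47)) + 95/6) + 18783 = ((-9 + 8*(-47)) + 95/6) + 18783 = ((-9 - 376) + 95/6) + 18783 = (-385 + 95/6) + 18783 = -2215/6 + 18783 = 110483/6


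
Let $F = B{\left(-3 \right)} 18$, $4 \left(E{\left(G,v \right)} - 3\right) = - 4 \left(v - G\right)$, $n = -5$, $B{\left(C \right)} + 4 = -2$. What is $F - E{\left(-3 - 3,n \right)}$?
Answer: $-110$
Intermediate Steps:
$B{\left(C \right)} = -6$ ($B{\left(C \right)} = -4 - 2 = -6$)
$E{\left(G,v \right)} = 3 + G - v$ ($E{\left(G,v \right)} = 3 + \frac{\left(-4\right) \left(v - G\right)}{4} = 3 + \frac{- 4 v + 4 G}{4} = 3 + \left(G - v\right) = 3 + G - v$)
$F = -108$ ($F = \left(-6\right) 18 = -108$)
$F - E{\left(-3 - 3,n \right)} = -108 - \left(3 - 6 - -5\right) = -108 - \left(3 - 6 + 5\right) = -108 - 2 = -110$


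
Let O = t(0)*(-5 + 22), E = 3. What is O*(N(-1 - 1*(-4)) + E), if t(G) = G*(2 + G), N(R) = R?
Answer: 0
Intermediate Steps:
O = 0 (O = (0*(2 + 0))*(-5 + 22) = (0*2)*17 = 0*17 = 0)
O*(N(-1 - 1*(-4)) + E) = 0*((-1 - 1*(-4)) + 3) = 0*((-1 + 4) + 3) = 0*(3 + 3) = 0*6 = 0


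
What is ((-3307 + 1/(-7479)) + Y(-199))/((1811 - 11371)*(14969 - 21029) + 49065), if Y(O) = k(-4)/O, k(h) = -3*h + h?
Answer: -4921937578/86296817955465 ≈ -5.7035e-5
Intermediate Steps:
k(h) = -2*h
Y(O) = 8/O (Y(O) = (-2*(-4))/O = 8/O)
((-3307 + 1/(-7479)) + Y(-199))/((1811 - 11371)*(14969 - 21029) + 49065) = ((-3307 + 1/(-7479)) + 8/(-199))/((1811 - 11371)*(14969 - 21029) + 49065) = ((-3307 - 1/7479) + 8*(-1/199))/(-9560*(-6060) + 49065) = (-24733054/7479 - 8/199)/(57933600 + 49065) = -4921937578/1488321/57982665 = -4921937578/1488321*1/57982665 = -4921937578/86296817955465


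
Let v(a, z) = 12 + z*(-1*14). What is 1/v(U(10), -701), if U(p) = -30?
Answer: 1/9826 ≈ 0.00010177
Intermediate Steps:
v(a, z) = 12 - 14*z (v(a, z) = 12 + z*(-14) = 12 - 14*z)
1/v(U(10), -701) = 1/(12 - 14*(-701)) = 1/(12 + 9814) = 1/9826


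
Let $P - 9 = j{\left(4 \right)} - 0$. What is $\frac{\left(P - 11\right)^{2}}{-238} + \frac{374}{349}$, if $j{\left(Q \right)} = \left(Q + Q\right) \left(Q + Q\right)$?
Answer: $- \frac{626272}{41531} \approx -15.08$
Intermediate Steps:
$j{\left(Q \right)} = 4 Q^{2}$ ($j{\left(Q \right)} = 2 Q 2 Q = 4 Q^{2}$)
$P = 73$ ($P = 9 + \left(4 \cdot 4^{2} - 0\right) = 9 + \left(4 \cdot 16 + 0\right) = 9 + \left(64 + 0\right) = 9 + 64 = 73$)
$\frac{\left(P - 11\right)^{2}}{-238} + \frac{374}{349} = \frac{\left(73 - 11\right)^{2}}{-238} + \frac{374}{349} = 62^{2} \left(- \frac{1}{238}\right) + 374 \cdot \frac{1}{349} = 3844 \left(- \frac{1}{238}\right) + \frac{374}{349} = - \frac{1922}{119} + \frac{374}{349} = - \frac{626272}{41531}$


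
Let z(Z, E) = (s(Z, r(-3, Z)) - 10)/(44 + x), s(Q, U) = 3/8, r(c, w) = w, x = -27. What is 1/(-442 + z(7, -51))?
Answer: -136/60189 ≈ -0.0022595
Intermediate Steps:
s(Q, U) = 3/8 (s(Q, U) = 3*(⅛) = 3/8)
z(Z, E) = -77/136 (z(Z, E) = (3/8 - 10)/(44 - 27) = -77/8/17 = -77/8*1/17 = -77/136)
1/(-442 + z(7, -51)) = 1/(-442 - 77/136) = 1/(-60189/136) = -136/60189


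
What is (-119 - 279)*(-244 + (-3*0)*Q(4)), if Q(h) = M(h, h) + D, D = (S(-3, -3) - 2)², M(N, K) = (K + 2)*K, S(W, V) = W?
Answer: 97112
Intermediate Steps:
M(N, K) = K*(2 + K) (M(N, K) = (2 + K)*K = K*(2 + K))
D = 25 (D = (-3 - 2)² = (-5)² = 25)
Q(h) = 25 + h*(2 + h) (Q(h) = h*(2 + h) + 25 = 25 + h*(2 + h))
(-119 - 279)*(-244 + (-3*0)*Q(4)) = (-119 - 279)*(-244 + (-3*0)*(25 + 4*(2 + 4))) = -398*(-244 + 0*(25 + 4*6)) = -398*(-244 + 0*(25 + 24)) = -398*(-244 + 0*49) = -398*(-244 + 0) = -398*(-244) = 97112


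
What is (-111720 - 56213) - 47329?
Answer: -215262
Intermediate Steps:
(-111720 - 56213) - 47329 = -167933 - 47329 = -215262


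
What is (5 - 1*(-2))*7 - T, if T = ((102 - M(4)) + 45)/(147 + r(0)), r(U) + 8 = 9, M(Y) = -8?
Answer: 7097/148 ≈ 47.953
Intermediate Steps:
r(U) = 1 (r(U) = -8 + 9 = 1)
T = 155/148 (T = ((102 - 1*(-8)) + 45)/(147 + 1) = ((102 + 8) + 45)/148 = (110 + 45)*(1/148) = 155*(1/148) = 155/148 ≈ 1.0473)
(5 - 1*(-2))*7 - T = (5 - 1*(-2))*7 - 1*155/148 = (5 + 2)*7 - 155/148 = 7*7 - 155/148 = 49 - 155/148 = 7097/148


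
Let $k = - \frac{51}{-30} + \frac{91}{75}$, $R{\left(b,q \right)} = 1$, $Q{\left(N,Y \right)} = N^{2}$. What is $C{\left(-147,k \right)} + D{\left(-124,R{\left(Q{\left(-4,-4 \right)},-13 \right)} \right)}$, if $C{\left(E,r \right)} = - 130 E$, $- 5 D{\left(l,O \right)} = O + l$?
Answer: $\frac{95673}{5} \approx 19135.0$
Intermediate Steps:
$D{\left(l,O \right)} = - \frac{O}{5} - \frac{l}{5}$ ($D{\left(l,O \right)} = - \frac{O + l}{5} = - \frac{O}{5} - \frac{l}{5}$)
$k = \frac{437}{150}$ ($k = \left(-51\right) \left(- \frac{1}{30}\right) + 91 \cdot \frac{1}{75} = \frac{17}{10} + \frac{91}{75} = \frac{437}{150} \approx 2.9133$)
$C{\left(-147,k \right)} + D{\left(-124,R{\left(Q{\left(-4,-4 \right)},-13 \right)} \right)} = \left(-130\right) \left(-147\right) - - \frac{123}{5} = 19110 + \left(- \frac{1}{5} + \frac{124}{5}\right) = 19110 + \frac{123}{5} = \frac{95673}{5}$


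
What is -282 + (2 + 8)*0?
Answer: -282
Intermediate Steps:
-282 + (2 + 8)*0 = -282 + 10*0 = -282 + 0 = -282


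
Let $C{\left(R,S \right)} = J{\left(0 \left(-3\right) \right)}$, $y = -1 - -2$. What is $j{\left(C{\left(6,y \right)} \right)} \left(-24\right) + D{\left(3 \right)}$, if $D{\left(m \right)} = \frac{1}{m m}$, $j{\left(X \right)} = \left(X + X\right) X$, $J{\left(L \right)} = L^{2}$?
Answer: $\frac{1}{9} \approx 0.11111$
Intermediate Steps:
$y = 1$ ($y = -1 + 2 = 1$)
$C{\left(R,S \right)} = 0$ ($C{\left(R,S \right)} = \left(0 \left(-3\right)\right)^{2} = 0^{2} = 0$)
$j{\left(X \right)} = 2 X^{2}$ ($j{\left(X \right)} = 2 X X = 2 X^{2}$)
$D{\left(m \right)} = \frac{1}{m^{2}}$
$j{\left(C{\left(6,y \right)} \right)} \left(-24\right) + D{\left(3 \right)} = 2 \cdot 0^{2} \left(-24\right) + \frac{1}{9} = 2 \cdot 0 \left(-24\right) + \frac{1}{9} = 0 \left(-24\right) + \frac{1}{9} = 0 + \frac{1}{9} = \frac{1}{9}$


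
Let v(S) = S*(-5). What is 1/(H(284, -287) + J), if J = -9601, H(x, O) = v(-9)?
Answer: -1/9556 ≈ -0.00010465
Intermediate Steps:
v(S) = -5*S
H(x, O) = 45 (H(x, O) = -5*(-9) = 45)
1/(H(284, -287) + J) = 1/(45 - 9601) = 1/(-9556) = -1/9556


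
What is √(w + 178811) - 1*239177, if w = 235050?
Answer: -239177 + √413861 ≈ -2.3853e+5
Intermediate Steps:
√(w + 178811) - 1*239177 = √(235050 + 178811) - 1*239177 = √413861 - 239177 = -239177 + √413861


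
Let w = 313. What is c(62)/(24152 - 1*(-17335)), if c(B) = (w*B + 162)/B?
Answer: 9784/1286097 ≈ 0.0076075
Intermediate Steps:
c(B) = (162 + 313*B)/B (c(B) = (313*B + 162)/B = (162 + 313*B)/B)
c(62)/(24152 - 1*(-17335)) = (313 + 162/62)/(24152 - 1*(-17335)) = (313 + 162*(1/62))/(24152 + 17335) = (313 + 81/31)/41487 = (9784/31)*(1/41487) = 9784/1286097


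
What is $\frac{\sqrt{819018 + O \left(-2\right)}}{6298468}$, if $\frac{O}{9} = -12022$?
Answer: $\frac{3 \sqrt{115046}}{6298468} \approx 0.00016156$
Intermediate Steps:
$O = -108198$ ($O = 9 \left(-12022\right) = -108198$)
$\frac{\sqrt{819018 + O \left(-2\right)}}{6298468} = \frac{\sqrt{819018 - -216396}}{6298468} = \sqrt{819018 + 216396} \cdot \frac{1}{6298468} = \sqrt{1035414} \cdot \frac{1}{6298468} = 3 \sqrt{115046} \cdot \frac{1}{6298468} = \frac{3 \sqrt{115046}}{6298468}$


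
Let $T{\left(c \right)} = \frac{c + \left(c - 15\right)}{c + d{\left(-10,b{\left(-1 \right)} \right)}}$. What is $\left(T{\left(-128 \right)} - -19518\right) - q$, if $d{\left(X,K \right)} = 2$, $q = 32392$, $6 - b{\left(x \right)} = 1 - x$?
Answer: $- \frac{1621853}{126} \approx -12872.0$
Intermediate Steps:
$b{\left(x \right)} = 5 + x$ ($b{\left(x \right)} = 6 - \left(1 - x\right) = 6 + \left(-1 + x\right) = 5 + x$)
$T{\left(c \right)} = \frac{-15 + 2 c}{2 + c}$ ($T{\left(c \right)} = \frac{c + \left(c - 15\right)}{c + 2} = \frac{c + \left(c - 15\right)}{2 + c} = \frac{c + \left(-15 + c\right)}{2 + c} = \frac{-15 + 2 c}{2 + c}$)
$\left(T{\left(-128 \right)} - -19518\right) - q = \left(\frac{-15 + 2 \left(-128\right)}{2 - 128} - -19518\right) - 32392 = \left(\frac{-15 - 256}{-126} + 19518\right) - 32392 = \left(\left(- \frac{1}{126}\right) \left(-271\right) + 19518\right) - 32392 = \left(\frac{271}{126} + 19518\right) - 32392 = \frac{2459539}{126} - 32392 = - \frac{1621853}{126}$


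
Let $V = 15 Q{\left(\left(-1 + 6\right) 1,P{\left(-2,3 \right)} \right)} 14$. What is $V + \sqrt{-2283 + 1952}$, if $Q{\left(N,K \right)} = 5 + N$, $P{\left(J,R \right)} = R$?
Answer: $2100 + i \sqrt{331} \approx 2100.0 + 18.193 i$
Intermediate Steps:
$V = 2100$ ($V = 15 \left(5 + \left(-1 + 6\right) 1\right) 14 = 15 \left(5 + 5 \cdot 1\right) 14 = 15 \left(5 + 5\right) 14 = 15 \cdot 10 \cdot 14 = 150 \cdot 14 = 2100$)
$V + \sqrt{-2283 + 1952} = 2100 + \sqrt{-2283 + 1952} = 2100 + \sqrt{-331} = 2100 + i \sqrt{331}$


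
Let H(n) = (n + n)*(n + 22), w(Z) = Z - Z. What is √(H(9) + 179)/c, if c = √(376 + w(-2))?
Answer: √69278/188 ≈ 1.4000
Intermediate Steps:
w(Z) = 0
H(n) = 2*n*(22 + n) (H(n) = (2*n)*(22 + n) = 2*n*(22 + n))
c = 2*√94 (c = √(376 + 0) = √376 = 2*√94 ≈ 19.391)
√(H(9) + 179)/c = √(2*9*(22 + 9) + 179)/((2*√94)) = √(2*9*31 + 179)*(√94/188) = √(558 + 179)*(√94/188) = √737*(√94/188) = √69278/188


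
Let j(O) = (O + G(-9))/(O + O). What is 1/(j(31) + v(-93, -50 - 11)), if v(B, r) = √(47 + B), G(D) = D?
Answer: 341/44327 - 961*I*√46/44327 ≈ 0.0076928 - 0.14704*I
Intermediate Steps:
j(O) = (-9 + O)/(2*O) (j(O) = (O - 9)/(O + O) = (-9 + O)/((2*O)) = (-9 + O)*(1/(2*O)) = (-9 + O)/(2*O))
1/(j(31) + v(-93, -50 - 11)) = 1/((½)*(-9 + 31)/31 + √(47 - 93)) = 1/((½)*(1/31)*22 + √(-46)) = 1/(11/31 + I*√46)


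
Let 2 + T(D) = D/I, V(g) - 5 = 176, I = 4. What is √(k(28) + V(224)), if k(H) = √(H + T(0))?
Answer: √(181 + √26) ≈ 13.642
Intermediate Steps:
V(g) = 181 (V(g) = 5 + 176 = 181)
T(D) = -2 + D/4
k(H) = √(-2 + H) (k(H) = √(H + (-2 + (¼)*0)) = √(H + (-2 + 0)) = √(H - 2) = √(-2 + H))
√(k(28) + V(224)) = √(√(-2 + 28) + 181) = √(√26 + 181) = √(181 + √26)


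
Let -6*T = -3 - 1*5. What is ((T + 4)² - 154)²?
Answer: 1276900/81 ≈ 15764.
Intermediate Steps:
T = 4/3 (T = -(-3 - 1*5)/6 = -(-3 - 5)/6 = -⅙*(-8) = 4/3 ≈ 1.3333)
((T + 4)² - 154)² = ((4/3 + 4)² - 154)² = ((16/3)² - 154)² = (256/9 - 154)² = (-1130/9)² = 1276900/81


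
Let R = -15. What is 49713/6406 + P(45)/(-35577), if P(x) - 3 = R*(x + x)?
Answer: 592422761/75968754 ≈ 7.7982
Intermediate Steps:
P(x) = 3 - 30*x (P(x) = 3 - 15*(x + x) = 3 - 30*x)
49713/6406 + P(45)/(-35577) = 49713/6406 + (3 - 30*45)/(-35577) = 49713*(1/6406) + (3 - 1350)*(-1/35577) = 49713/6406 - 1347*(-1/35577) = 49713/6406 + 449/11859 = 592422761/75968754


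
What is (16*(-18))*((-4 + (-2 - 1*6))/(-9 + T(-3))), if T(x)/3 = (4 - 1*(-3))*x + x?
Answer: -128/3 ≈ -42.667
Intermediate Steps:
T(x) = 24*x (T(x) = 3*((4 - 1*(-3))*x + x) = 3*((4 + 3)*x + x) = 3*(7*x + x) = 3*(8*x) = 24*x)
(16*(-18))*((-4 + (-2 - 1*6))/(-9 + T(-3))) = (16*(-18))*((-4 + (-2 - 1*6))/(-9 + 24*(-3))) = -288*(-4 + (-2 - 6))/(-9 - 72) = -288*(-4 - 8)/(-81) = -(-3456)*(-1)/81 = -288*4/27 = -128/3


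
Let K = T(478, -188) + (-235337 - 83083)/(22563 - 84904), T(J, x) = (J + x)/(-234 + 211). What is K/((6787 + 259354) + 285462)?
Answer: -10755230/790912100329 ≈ -1.3599e-5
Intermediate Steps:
T(J, x) = -J/23 - x/23 (T(J, x) = (J + x)/(-23) = (J + x)*(-1/23) = -J/23 - x/23)
K = -10755230/1433843 (K = (-1/23*478 - 1/23*(-188)) + (-235337 - 83083)/(22563 - 84904) = (-478/23 + 188/23) - 318420/(-62341) = -290/23 - 318420*(-1/62341) = -290/23 + 318420/62341 = -10755230/1433843 ≈ -7.5010)
K/((6787 + 259354) + 285462) = -10755230/(1433843*((6787 + 259354) + 285462)) = -10755230/(1433843*(266141 + 285462)) = -10755230/1433843/551603 = -10755230/1433843*1/551603 = -10755230/790912100329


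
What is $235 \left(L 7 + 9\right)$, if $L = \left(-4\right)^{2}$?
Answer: $28435$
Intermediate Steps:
$L = 16$
$235 \left(L 7 + 9\right) = 235 \left(16 \cdot 7 + 9\right) = 235 \left(112 + 9\right) = 235 \cdot 121 = 28435$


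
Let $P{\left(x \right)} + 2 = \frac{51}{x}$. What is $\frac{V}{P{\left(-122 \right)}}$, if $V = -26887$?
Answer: $\frac{3280214}{295} \approx 11119.0$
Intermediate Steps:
$P{\left(x \right)} = -2 + \frac{51}{x}$
$\frac{V}{P{\left(-122 \right)}} = - \frac{26887}{-2 + \frac{51}{-122}} = - \frac{26887}{-2 + 51 \left(- \frac{1}{122}\right)} = - \frac{26887}{-2 - \frac{51}{122}} = - \frac{26887}{- \frac{295}{122}} = \left(-26887\right) \left(- \frac{122}{295}\right) = \frac{3280214}{295}$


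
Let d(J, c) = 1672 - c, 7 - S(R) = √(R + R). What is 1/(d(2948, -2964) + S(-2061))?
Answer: 4643/21561571 + 3*I*√458/21561571 ≈ 0.00021534 + 2.9776e-6*I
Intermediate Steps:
S(R) = 7 - √2*√R (S(R) = 7 - √(R + R) = 7 - √(2*R) = 7 - √2*√R)
1/(d(2948, -2964) + S(-2061)) = 1/((1672 - 1*(-2964)) + (7 - √2*√(-2061))) = 1/((1672 + 2964) + (7 - √2*3*I*√229)) = 1/(4636 + (7 - 3*I*√458)) = 1/(4643 - 3*I*√458)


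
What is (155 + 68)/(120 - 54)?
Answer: 223/66 ≈ 3.3788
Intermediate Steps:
(155 + 68)/(120 - 54) = 223/66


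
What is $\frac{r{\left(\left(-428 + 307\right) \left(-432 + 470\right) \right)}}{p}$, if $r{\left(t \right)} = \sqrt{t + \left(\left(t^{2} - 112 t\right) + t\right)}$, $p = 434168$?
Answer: $\frac{11 \sqrt{44726}}{217084} \approx 0.010716$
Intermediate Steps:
$r{\left(t \right)} = \sqrt{t^{2} - 110 t}$ ($r{\left(t \right)} = \sqrt{t + \left(t^{2} - 111 t\right)} = \sqrt{t^{2} - 110 t}$)
$\frac{r{\left(\left(-428 + 307\right) \left(-432 + 470\right) \right)}}{p} = \frac{\sqrt{\left(-428 + 307\right) \left(-432 + 470\right) \left(-110 + \left(-428 + 307\right) \left(-432 + 470\right)\right)}}{434168} = \sqrt{\left(-121\right) 38 \left(-110 - 4598\right)} \frac{1}{434168} = \sqrt{- 4598 \left(-110 - 4598\right)} \frac{1}{434168} = \sqrt{\left(-4598\right) \left(-4708\right)} \frac{1}{434168} = \sqrt{21647384} \cdot \frac{1}{434168} = 22 \sqrt{44726} \cdot \frac{1}{434168} = \frac{11 \sqrt{44726}}{217084}$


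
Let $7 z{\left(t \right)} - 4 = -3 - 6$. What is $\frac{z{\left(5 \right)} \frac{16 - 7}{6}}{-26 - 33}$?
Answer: $\frac{15}{826} \approx 0.01816$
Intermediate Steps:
$z{\left(t \right)} = - \frac{5}{7}$ ($z{\left(t \right)} = \frac{4}{7} + \frac{-3 - 6}{7} = \frac{4}{7} + \frac{1}{7} \left(-9\right) = \frac{4}{7} - \frac{9}{7} = - \frac{5}{7}$)
$\frac{z{\left(5 \right)} \frac{16 - 7}{6}}{-26 - 33} = \frac{\left(- \frac{5}{7}\right) \frac{16 - 7}{6}}{-26 - 33} = \frac{\left(- \frac{5}{7}\right) 9 \cdot \frac{1}{6}}{-59} = \left(- \frac{5}{7}\right) \frac{3}{2} \left(- \frac{1}{59}\right) = \left(- \frac{15}{14}\right) \left(- \frac{1}{59}\right) = \frac{15}{826}$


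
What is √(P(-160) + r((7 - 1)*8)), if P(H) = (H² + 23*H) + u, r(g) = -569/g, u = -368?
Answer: √3101781/12 ≈ 146.77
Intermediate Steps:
P(H) = -368 + H² + 23*H (P(H) = (H² + 23*H) - 368 = -368 + H² + 23*H)
√(P(-160) + r((7 - 1)*8)) = √((-368 + (-160)² + 23*(-160)) - 569*1/(8*(7 - 1))) = √((-368 + 25600 - 3680) - 569/(6*8)) = √(21552 - 569/48) = √(1033927/48) = √3101781/12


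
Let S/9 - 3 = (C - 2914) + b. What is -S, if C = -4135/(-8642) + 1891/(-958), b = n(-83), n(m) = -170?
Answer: 57420203868/2069759 ≈ 27742.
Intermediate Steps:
b = -170
C = -3095173/2069759 (C = -4135*(-1/8642) + 1891*(-1/958) = 4135/8642 - 1891/958 = -3095173/2069759 ≈ -1.4954)
S = -57420203868/2069759 (S = 27 + 9*((-3095173/2069759 - 2914) - 170) = 27 + 9*(-6034372899/2069759 - 170) = 27 + 9*(-6386231929/2069759) = 27 - 57476087361/2069759 = -57420203868/2069759 ≈ -27742.)
-S = -1*(-57420203868/2069759) = 57420203868/2069759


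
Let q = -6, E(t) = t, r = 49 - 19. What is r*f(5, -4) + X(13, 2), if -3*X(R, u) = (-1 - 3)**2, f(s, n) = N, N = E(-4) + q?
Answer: -916/3 ≈ -305.33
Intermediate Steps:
r = 30
N = -10 (N = -4 - 6 = -10)
f(s, n) = -10
X(R, u) = -16/3 (X(R, u) = -(-1 - 3)**2/3 = -1/3*(-4)**2 = -1/3*16 = -16/3)
r*f(5, -4) + X(13, 2) = 30*(-10) - 16/3 = -300 - 16/3 = -916/3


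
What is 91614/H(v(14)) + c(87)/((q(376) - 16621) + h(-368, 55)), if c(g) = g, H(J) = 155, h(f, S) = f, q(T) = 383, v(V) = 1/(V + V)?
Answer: 1521328599/2573930 ≈ 591.05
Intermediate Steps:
v(V) = 1/(2*V)
91614/H(v(14)) + c(87)/((q(376) - 16621) + h(-368, 55)) = 91614/155 + 87/((383 - 16621) - 368) = 91614*(1/155) + 87/(-16238 - 368) = 91614/155 + 87/(-16606) = 91614/155 + 87*(-1/16606) = 91614/155 - 87/16606 = 1521328599/2573930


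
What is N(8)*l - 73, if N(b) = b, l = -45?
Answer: -433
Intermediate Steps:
N(8)*l - 73 = 8*(-45) - 73 = -360 - 73 = -433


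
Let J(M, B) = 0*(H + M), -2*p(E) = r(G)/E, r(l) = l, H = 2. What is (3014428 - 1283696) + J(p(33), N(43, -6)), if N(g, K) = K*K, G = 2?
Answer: 1730732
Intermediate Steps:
N(g, K) = K²
p(E) = -1/E
J(M, B) = 0 (J(M, B) = 0*(2 + M) = 0)
(3014428 - 1283696) + J(p(33), N(43, -6)) = (3014428 - 1283696) + 0 = 1730732 + 0 = 1730732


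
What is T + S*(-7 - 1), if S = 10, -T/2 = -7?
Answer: -66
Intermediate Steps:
T = 14 (T = -2*(-7) = 14)
T + S*(-7 - 1) = 14 + 10*(-7 - 1) = 14 + 10*(-8) = 14 - 80 = -66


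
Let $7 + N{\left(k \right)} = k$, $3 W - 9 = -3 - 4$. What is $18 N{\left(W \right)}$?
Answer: $-114$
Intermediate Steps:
$W = \frac{2}{3}$ ($W = 3 + \frac{-3 - 4}{3} = 3 + \frac{1}{3} \left(-7\right) = 3 - \frac{7}{3} = \frac{2}{3} \approx 0.66667$)
$N{\left(k \right)} = -7 + k$
$18 N{\left(W \right)} = 18 \left(-7 + \frac{2}{3}\right) = 18 \left(- \frac{19}{3}\right) = -114$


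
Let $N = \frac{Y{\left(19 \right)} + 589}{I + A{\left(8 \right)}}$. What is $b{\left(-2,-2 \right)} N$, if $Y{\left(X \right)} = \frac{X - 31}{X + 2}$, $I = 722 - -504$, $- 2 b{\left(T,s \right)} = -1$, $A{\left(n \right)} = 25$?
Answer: $\frac{1373}{5838} \approx 0.23518$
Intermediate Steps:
$b{\left(T,s \right)} = \frac{1}{2}$ ($b{\left(T,s \right)} = \left(- \frac{1}{2}\right) \left(-1\right) = \frac{1}{2}$)
$I = 1226$ ($I = 722 + 504 = 1226$)
$Y{\left(X \right)} = \frac{-31 + X}{2 + X}$
$N = \frac{1373}{2919}$ ($N = \frac{\frac{-31 + 19}{2 + 19} + 589}{1226 + 25} = \frac{\frac{1}{21} \left(-12\right) + 589}{1251} = \left(\frac{1}{21} \left(-12\right) + 589\right) \frac{1}{1251} = \left(- \frac{4}{7} + 589\right) \frac{1}{1251} = \frac{4119}{7} \cdot \frac{1}{1251} = \frac{1373}{2919} \approx 0.47037$)
$b{\left(-2,-2 \right)} N = \frac{1}{2} \cdot \frac{1373}{2919} = \frac{1373}{5838}$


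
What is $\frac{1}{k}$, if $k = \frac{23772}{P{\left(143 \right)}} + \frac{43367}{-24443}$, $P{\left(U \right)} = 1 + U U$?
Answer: $- \frac{249929675}{152898077} \approx -1.6346$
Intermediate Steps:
$P{\left(U \right)} = 1 + U^{2}$
$k = - \frac{152898077}{249929675}$ ($k = \frac{23772}{1 + 143^{2}} + \frac{43367}{-24443} = \frac{23772}{1 + 20449} + 43367 \left(- \frac{1}{24443}\right) = \frac{23772}{20450} - \frac{43367}{24443} = 23772 \cdot \frac{1}{20450} - \frac{43367}{24443} = \frac{11886}{10225} - \frac{43367}{24443} = - \frac{152898077}{249929675} \approx -0.61176$)
$\frac{1}{k} = \frac{1}{- \frac{152898077}{249929675}} = - \frac{249929675}{152898077}$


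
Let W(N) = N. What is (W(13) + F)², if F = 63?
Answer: 5776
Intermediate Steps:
(W(13) + F)² = (13 + 63)² = 76² = 5776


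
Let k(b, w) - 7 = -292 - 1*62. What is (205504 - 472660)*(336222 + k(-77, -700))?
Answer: -89731021500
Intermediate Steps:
k(b, w) = -347 (k(b, w) = 7 + (-292 - 1*62) = 7 + (-292 - 62) = 7 - 354 = -347)
(205504 - 472660)*(336222 + k(-77, -700)) = (205504 - 472660)*(336222 - 347) = -267156*335875 = -89731021500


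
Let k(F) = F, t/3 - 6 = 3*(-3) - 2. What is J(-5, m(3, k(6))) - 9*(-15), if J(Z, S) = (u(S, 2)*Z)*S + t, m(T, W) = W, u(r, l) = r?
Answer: -60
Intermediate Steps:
t = -15 (t = 18 + 3*(3*(-3) - 2) = 18 + 3*(-9 - 2) = 18 + 3*(-11) = 18 - 33 = -15)
J(Z, S) = -15 + Z*S**2 (J(Z, S) = (S*Z)*S - 15 = Z*S**2 - 15 = -15 + Z*S**2)
J(-5, m(3, k(6))) - 9*(-15) = (-15 - 5*6**2) - 9*(-15) = (-15 - 5*36) + 135 = (-15 - 180) + 135 = -195 + 135 = -60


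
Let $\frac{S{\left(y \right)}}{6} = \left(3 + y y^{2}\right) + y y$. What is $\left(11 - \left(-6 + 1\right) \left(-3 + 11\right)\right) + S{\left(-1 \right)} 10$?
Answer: $231$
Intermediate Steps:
$S{\left(y \right)} = 18 + 6 y^{2} + 6 y^{3}$ ($S{\left(y \right)} = 6 \left(\left(3 + y y^{2}\right) + y y\right) = 6 \left(\left(3 + y^{3}\right) + y^{2}\right) = 6 \left(3 + y^{2} + y^{3}\right) = 18 + 6 y^{2} + 6 y^{3}$)
$\left(11 - \left(-6 + 1\right) \left(-3 + 11\right)\right) + S{\left(-1 \right)} 10 = \left(11 - \left(-6 + 1\right) \left(-3 + 11\right)\right) + \left(18 + 6 \left(-1\right)^{2} + 6 \left(-1\right)^{3}\right) 10 = \left(11 - \left(-5\right) 8\right) + \left(18 + 6 \cdot 1 + 6 \left(-1\right)\right) 10 = \left(11 - -40\right) + \left(18 + 6 - 6\right) 10 = \left(11 + 40\right) + 18 \cdot 10 = 51 + 180 = 231$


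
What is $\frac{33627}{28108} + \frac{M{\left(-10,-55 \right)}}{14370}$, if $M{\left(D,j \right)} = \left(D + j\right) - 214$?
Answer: $\frac{79229643}{67318660} \approx 1.1769$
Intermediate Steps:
$M{\left(D,j \right)} = -214 + D + j$
$\frac{33627}{28108} + \frac{M{\left(-10,-55 \right)}}{14370} = \frac{33627}{28108} + \frac{-214 - 10 - 55}{14370} = 33627 \cdot \frac{1}{28108} - \frac{93}{4790} = \frac{33627}{28108} - \frac{93}{4790} = \frac{79229643}{67318660}$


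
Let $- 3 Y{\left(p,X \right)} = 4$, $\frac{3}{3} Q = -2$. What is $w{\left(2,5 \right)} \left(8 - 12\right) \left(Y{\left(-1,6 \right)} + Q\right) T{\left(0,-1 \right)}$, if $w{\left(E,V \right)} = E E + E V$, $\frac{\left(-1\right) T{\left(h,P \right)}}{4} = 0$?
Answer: $0$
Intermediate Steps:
$Q = -2$
$Y{\left(p,X \right)} = - \frac{4}{3}$ ($Y{\left(p,X \right)} = \left(- \frac{1}{3}\right) 4 = - \frac{4}{3}$)
$T{\left(h,P \right)} = 0$ ($T{\left(h,P \right)} = \left(-4\right) 0 = 0$)
$w{\left(E,V \right)} = E^{2} + E V$
$w{\left(2,5 \right)} \left(8 - 12\right) \left(Y{\left(-1,6 \right)} + Q\right) T{\left(0,-1 \right)} = 2 \left(2 + 5\right) \left(8 - 12\right) \left(- \frac{4}{3} - 2\right) 0 = 2 \cdot 7 \left(- 4 \left(\left(- \frac{10}{3}\right) 0\right)\right) = 14 \left(\left(-4\right) 0\right) = 14 \cdot 0 = 0$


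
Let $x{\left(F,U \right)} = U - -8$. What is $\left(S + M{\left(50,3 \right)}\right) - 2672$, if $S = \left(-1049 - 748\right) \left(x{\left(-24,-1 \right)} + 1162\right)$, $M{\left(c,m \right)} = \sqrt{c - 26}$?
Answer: $-2103365 + 2 \sqrt{6} \approx -2.1034 \cdot 10^{6}$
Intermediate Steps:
$x{\left(F,U \right)} = 8 + U$ ($x{\left(F,U \right)} = U + 8 = 8 + U$)
$M{\left(c,m \right)} = \sqrt{-26 + c}$
$S = -2100693$ ($S = \left(-1049 - 748\right) \left(\left(8 - 1\right) + 1162\right) = - 1797 \left(7 + 1162\right) = \left(-1797\right) 1169 = -2100693$)
$\left(S + M{\left(50,3 \right)}\right) - 2672 = \left(-2100693 + \sqrt{-26 + 50}\right) - 2672 = \left(-2100693 + \sqrt{24}\right) - 2672 = \left(-2100693 + 2 \sqrt{6}\right) - 2672 = -2103365 + 2 \sqrt{6}$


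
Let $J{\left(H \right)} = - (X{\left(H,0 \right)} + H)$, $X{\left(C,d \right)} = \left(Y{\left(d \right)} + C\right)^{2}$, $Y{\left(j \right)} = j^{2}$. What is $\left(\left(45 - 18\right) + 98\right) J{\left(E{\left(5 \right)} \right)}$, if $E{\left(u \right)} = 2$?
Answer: $-750$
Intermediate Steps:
$X{\left(C,d \right)} = \left(C + d^{2}\right)^{2}$ ($X{\left(C,d \right)} = \left(d^{2} + C\right)^{2} = \left(C + d^{2}\right)^{2}$)
$J{\left(H \right)} = - H - H^{2}$ ($J{\left(H \right)} = - (\left(H + 0^{2}\right)^{2} + H) = - (\left(H + 0\right)^{2} + H) = - (H^{2} + H) = - (H + H^{2}) = - H - H^{2}$)
$\left(\left(45 - 18\right) + 98\right) J{\left(E{\left(5 \right)} \right)} = \left(\left(45 - 18\right) + 98\right) 2 \left(-1 - 2\right) = \left(27 + 98\right) 2 \left(-3\right) = 125 \left(-6\right) = -750$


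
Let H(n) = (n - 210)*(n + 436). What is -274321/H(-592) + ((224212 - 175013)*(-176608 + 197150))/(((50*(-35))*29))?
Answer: -63228923188423/3174717000 ≈ -19916.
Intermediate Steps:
H(n) = (-210 + n)*(436 + n)
-274321/H(-592) + ((224212 - 175013)*(-176608 + 197150))/(((50*(-35))*29)) = -274321/(-91560 + (-592)**2 + 226*(-592)) + ((224212 - 175013)*(-176608 + 197150))/(((50*(-35))*29)) = -274321/(-91560 + 350464 - 133792) + (49199*20542)/((-1750*29)) = -274321/125112 + 1010645858/(-50750) = -274321*1/125112 + 1010645858*(-1/50750) = -274321/125112 - 505322929/25375 = -63228923188423/3174717000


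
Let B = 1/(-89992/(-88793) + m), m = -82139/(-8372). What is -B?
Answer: -743374996/8046781251 ≈ -0.092382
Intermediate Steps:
m = 82139/8372 (m = -82139*(-1/8372) = 82139/8372 ≈ 9.8112)
B = 743374996/8046781251 (B = 1/(-89992/(-88793) + 82139/8372) = 1/(-89992*(-1/88793) + 82139/8372) = 1/(89992/88793 + 82139/8372) = 1/(8046781251/743374996) = 743374996/8046781251 ≈ 0.092382)
-B = -1*743374996/8046781251 = -743374996/8046781251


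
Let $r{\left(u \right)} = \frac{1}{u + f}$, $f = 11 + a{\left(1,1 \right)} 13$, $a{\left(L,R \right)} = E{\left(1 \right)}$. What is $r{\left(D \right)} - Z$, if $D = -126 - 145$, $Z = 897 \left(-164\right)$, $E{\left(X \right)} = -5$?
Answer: $\frac{47810099}{325} \approx 1.4711 \cdot 10^{5}$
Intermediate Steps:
$a{\left(L,R \right)} = -5$
$f = -54$ ($f = 11 - 65 = -54$)
$Z = -147108$
$D = -271$ ($D = -126 - 145 = -271$)
$r{\left(u \right)} = \frac{1}{-54 + u}$ ($r{\left(u \right)} = \frac{1}{u - 54} = \frac{1}{-54 + u}$)
$r{\left(D \right)} - Z = \frac{1}{-54 - 271} - -147108 = \frac{1}{-325} + 147108 = - \frac{1}{325} + 147108 = \frac{47810099}{325}$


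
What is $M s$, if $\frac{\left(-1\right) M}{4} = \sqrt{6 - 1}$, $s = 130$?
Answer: $- 520 \sqrt{5} \approx -1162.8$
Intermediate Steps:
$M = - 4 \sqrt{5}$ ($M = - 4 \sqrt{6 - 1} = - 4 \sqrt{5} \approx -8.9443$)
$M s = - 4 \sqrt{5} \cdot 130 = - 520 \sqrt{5}$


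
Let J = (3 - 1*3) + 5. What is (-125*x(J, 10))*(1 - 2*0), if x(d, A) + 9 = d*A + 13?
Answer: -6750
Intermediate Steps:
J = 5 (J = (3 - 3) + 5 = 0 + 5 = 5)
x(d, A) = 4 + A*d (x(d, A) = -9 + (d*A + 13) = -9 + (A*d + 13) = -9 + (13 + A*d) = 4 + A*d)
(-125*x(J, 10))*(1 - 2*0) = (-125*(4 + 10*5))*(1 - 2*0) = (-125*(4 + 50))*(1 + 0) = -125*54*1 = -6750*1 = -6750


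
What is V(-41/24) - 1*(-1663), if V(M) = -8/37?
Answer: 61523/37 ≈ 1662.8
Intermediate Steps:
V(M) = -8/37 (V(M) = -8*1/37 = -8/37)
V(-41/24) - 1*(-1663) = -8/37 - 1*(-1663) = -8/37 + 1663 = 61523/37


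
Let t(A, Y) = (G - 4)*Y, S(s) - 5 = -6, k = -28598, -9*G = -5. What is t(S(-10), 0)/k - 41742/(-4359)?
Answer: 13914/1453 ≈ 9.5760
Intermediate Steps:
G = 5/9 (G = -⅑*(-5) = 5/9 ≈ 0.55556)
S(s) = -1 (S(s) = 5 - 6 = -1)
t(A, Y) = -31*Y/9 (t(A, Y) = (5/9 - 4)*Y = -31*Y/9)
t(S(-10), 0)/k - 41742/(-4359) = -31/9*0/(-28598) - 41742/(-4359) = 0*(-1/28598) - 41742*(-1/4359) = 0 + 13914/1453 = 13914/1453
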